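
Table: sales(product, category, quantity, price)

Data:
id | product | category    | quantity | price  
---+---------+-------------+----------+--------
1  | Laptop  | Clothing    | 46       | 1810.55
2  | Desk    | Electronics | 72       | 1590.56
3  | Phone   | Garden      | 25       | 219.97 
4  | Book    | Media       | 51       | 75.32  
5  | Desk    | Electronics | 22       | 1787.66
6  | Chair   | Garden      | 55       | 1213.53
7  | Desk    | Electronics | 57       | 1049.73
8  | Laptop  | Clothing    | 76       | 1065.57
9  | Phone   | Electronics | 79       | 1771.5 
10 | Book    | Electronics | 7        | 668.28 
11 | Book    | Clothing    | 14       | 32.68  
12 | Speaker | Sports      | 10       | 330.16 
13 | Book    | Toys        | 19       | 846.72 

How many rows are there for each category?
SELECT category, COUNT(*) as count
FROM sales
GROUP BY category

Result:
  Clothing: 3
  Electronics: 5
  Garden: 2
  Media: 1
  Sports: 1
  Toys: 1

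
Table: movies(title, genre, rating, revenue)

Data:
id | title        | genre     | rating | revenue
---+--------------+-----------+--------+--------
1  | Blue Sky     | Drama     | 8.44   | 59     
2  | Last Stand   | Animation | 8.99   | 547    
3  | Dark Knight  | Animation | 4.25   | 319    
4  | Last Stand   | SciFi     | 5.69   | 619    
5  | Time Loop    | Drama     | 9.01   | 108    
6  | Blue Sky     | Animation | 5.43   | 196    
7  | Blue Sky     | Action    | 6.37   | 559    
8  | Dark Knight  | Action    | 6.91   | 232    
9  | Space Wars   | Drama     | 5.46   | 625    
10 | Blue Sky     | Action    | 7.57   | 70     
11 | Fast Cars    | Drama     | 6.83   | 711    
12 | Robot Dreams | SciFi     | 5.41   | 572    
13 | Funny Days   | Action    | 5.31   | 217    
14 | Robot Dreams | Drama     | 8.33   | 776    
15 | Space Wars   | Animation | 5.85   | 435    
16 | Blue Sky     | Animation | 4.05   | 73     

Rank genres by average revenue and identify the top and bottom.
SELECT genre, AVG(revenue)
FROM movies
GROUP BY genre
ORDER BY AVG(revenue)

All groups:
  Action: 269.50
  Animation: 314.00
  Drama: 455.80
  SciFi: 595.50

Highest: SciFi (595.50)
Lowest: Action (269.50)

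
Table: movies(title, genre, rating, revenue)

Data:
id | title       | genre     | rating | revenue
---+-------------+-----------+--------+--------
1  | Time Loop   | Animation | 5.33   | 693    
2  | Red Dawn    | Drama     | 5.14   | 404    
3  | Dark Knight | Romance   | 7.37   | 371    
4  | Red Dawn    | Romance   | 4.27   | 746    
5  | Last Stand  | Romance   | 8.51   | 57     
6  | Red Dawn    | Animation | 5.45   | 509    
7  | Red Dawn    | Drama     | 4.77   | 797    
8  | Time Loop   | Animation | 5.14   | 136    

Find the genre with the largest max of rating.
SELECT genre, MAX(rating) as val
FROM movies
GROUP BY genre
ORDER BY val DESC
LIMIT 1

Result: Romance with max(rating) = 8.51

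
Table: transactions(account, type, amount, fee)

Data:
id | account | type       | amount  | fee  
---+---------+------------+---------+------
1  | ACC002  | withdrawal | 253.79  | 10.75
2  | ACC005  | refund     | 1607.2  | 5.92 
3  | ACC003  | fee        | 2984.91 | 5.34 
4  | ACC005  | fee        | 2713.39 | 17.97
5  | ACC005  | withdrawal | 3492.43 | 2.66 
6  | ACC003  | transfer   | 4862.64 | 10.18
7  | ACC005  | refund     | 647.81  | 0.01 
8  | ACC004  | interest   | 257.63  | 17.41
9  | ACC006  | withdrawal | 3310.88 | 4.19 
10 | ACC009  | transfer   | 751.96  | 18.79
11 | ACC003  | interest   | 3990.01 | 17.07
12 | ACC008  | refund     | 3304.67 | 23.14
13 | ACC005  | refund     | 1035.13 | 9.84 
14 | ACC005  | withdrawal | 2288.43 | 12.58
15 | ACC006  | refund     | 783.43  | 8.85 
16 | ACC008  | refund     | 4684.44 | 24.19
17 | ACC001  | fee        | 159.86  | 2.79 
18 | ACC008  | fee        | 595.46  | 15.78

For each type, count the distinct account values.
SELECT type, COUNT(DISTINCT account)
FROM transactions
GROUP BY type

Result:
  fee: 4 distinct
  interest: 2 distinct
  refund: 3 distinct
  transfer: 2 distinct
  withdrawal: 3 distinct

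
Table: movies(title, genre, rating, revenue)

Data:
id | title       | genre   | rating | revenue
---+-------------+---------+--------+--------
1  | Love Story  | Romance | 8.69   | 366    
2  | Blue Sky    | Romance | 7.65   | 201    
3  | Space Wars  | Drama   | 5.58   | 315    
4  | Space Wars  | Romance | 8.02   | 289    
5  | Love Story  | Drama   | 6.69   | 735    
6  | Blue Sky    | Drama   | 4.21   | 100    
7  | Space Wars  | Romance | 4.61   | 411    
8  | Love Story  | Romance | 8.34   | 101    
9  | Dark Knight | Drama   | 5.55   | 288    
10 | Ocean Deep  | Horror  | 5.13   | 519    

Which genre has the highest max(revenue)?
SELECT genre, MAX(revenue) as val
FROM movies
GROUP BY genre
ORDER BY val DESC
LIMIT 1

Result: Drama with max(revenue) = 735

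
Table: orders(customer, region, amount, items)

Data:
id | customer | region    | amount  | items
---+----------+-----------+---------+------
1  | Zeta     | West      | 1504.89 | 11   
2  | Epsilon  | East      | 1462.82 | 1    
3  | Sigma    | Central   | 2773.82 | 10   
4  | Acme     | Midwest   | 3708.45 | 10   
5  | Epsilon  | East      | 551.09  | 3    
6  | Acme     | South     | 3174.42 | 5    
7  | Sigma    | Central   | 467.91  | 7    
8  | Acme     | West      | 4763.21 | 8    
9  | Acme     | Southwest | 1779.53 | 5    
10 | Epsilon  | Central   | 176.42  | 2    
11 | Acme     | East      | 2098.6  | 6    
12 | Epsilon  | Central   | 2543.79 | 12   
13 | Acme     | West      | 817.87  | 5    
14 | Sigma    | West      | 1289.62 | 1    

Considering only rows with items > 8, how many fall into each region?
SELECT region, COUNT(*)
FROM orders
WHERE items > 8
GROUP BY region

Note: WHERE filters rows before grouping.

Result:
  Central: 2
  Midwest: 1
  West: 1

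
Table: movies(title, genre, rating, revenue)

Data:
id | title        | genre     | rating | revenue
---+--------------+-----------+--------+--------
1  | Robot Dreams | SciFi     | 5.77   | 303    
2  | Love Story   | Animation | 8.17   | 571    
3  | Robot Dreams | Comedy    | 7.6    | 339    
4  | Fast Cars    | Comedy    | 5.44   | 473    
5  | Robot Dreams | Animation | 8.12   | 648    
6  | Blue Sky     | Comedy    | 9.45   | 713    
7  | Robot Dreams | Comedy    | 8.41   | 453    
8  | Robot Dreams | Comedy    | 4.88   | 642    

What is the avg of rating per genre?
SELECT genre, AVG(rating) as result
FROM movies
GROUP BY genre

Result:
  Animation: 8.15
  Comedy: 7.16
  SciFi: 5.77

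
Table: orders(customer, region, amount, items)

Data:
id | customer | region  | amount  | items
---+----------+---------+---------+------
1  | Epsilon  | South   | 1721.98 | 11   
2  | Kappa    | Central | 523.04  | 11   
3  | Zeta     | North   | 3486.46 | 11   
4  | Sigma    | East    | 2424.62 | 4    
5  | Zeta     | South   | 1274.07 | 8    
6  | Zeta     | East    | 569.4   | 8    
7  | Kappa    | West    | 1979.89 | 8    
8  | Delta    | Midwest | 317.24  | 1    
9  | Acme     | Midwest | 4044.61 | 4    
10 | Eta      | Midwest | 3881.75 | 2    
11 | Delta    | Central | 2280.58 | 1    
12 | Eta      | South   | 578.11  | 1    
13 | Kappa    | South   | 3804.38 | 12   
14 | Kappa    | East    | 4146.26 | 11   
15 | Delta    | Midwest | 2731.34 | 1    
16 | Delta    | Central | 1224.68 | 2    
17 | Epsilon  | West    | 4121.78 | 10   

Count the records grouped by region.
SELECT region, COUNT(*) as count
FROM orders
GROUP BY region

Result:
  Central: 3
  East: 3
  Midwest: 4
  North: 1
  South: 4
  West: 2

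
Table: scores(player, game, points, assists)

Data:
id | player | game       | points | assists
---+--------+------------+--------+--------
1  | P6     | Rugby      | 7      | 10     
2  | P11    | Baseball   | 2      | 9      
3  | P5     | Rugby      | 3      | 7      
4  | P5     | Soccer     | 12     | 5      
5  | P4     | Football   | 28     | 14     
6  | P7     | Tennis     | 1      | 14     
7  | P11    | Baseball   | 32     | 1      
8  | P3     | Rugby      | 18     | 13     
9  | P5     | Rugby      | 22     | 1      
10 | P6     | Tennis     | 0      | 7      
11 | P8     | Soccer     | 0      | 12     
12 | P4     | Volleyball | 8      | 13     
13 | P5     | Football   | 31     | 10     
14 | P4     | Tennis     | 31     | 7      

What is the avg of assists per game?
SELECT game, AVG(assists) as result
FROM scores
GROUP BY game

Result:
  Baseball: 5.00
  Football: 12.00
  Rugby: 7.75
  Soccer: 8.50
  Tennis: 9.33
  Volleyball: 13.00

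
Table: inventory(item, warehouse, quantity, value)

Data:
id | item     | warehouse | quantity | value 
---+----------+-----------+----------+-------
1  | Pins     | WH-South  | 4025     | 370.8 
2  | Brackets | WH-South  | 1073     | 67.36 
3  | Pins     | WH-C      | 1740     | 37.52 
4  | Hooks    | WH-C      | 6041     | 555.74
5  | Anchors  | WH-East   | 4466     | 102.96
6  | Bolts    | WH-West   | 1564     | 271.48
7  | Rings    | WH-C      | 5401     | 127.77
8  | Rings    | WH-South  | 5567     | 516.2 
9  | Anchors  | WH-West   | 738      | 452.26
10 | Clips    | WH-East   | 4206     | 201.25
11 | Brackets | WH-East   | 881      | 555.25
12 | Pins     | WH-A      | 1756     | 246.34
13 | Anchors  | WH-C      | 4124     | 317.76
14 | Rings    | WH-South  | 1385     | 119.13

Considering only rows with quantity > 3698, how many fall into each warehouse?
SELECT warehouse, COUNT(*)
FROM inventory
WHERE quantity > 3698
GROUP BY warehouse

Note: WHERE filters rows before grouping.

Result:
  WH-C: 3
  WH-East: 2
  WH-South: 2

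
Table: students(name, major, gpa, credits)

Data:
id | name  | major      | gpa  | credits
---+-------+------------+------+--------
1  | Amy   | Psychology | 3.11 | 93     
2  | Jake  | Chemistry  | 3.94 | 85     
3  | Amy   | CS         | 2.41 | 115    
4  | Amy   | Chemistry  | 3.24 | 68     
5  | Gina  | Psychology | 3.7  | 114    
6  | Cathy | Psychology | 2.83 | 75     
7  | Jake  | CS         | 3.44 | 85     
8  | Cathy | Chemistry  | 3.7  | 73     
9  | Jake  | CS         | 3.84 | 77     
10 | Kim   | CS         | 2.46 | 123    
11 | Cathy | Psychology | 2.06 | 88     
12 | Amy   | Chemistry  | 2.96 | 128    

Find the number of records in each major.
SELECT major, COUNT(*) as count
FROM students
GROUP BY major

Result:
  CS: 4
  Chemistry: 4
  Psychology: 4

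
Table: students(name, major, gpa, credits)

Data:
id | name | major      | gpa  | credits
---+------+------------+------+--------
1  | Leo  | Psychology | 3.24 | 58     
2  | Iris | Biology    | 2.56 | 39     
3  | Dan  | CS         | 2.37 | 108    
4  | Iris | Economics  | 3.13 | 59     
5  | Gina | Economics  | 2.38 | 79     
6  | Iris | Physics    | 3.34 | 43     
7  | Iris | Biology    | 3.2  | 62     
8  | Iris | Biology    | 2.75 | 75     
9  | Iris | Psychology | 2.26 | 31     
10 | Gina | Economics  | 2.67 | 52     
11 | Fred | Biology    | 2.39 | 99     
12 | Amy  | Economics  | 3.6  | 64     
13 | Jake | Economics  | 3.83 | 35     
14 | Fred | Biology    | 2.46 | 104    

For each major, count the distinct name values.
SELECT major, COUNT(DISTINCT name)
FROM students
GROUP BY major

Result:
  Biology: 2 distinct
  CS: 1 distinct
  Economics: 4 distinct
  Physics: 1 distinct
  Psychology: 2 distinct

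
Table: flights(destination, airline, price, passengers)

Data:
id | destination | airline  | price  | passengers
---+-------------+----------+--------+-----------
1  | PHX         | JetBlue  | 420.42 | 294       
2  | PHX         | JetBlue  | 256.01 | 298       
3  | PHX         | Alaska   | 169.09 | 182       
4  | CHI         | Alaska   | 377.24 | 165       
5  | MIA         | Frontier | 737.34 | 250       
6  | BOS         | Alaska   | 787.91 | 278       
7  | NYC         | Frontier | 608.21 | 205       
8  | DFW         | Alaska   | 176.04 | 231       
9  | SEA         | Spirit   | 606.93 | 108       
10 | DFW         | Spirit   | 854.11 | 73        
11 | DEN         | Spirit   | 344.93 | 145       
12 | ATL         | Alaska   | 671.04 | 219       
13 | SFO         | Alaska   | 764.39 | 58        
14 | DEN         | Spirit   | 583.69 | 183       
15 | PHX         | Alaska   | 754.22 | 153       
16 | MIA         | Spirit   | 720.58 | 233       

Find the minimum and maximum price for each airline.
SELECT airline, MIN(price), MAX(price)
FROM flights
GROUP BY airline

Result:
  Alaska: min=169.09, max=787.91
  Frontier: min=608.21, max=737.34
  JetBlue: min=256.01, max=420.42
  Spirit: min=344.93, max=854.11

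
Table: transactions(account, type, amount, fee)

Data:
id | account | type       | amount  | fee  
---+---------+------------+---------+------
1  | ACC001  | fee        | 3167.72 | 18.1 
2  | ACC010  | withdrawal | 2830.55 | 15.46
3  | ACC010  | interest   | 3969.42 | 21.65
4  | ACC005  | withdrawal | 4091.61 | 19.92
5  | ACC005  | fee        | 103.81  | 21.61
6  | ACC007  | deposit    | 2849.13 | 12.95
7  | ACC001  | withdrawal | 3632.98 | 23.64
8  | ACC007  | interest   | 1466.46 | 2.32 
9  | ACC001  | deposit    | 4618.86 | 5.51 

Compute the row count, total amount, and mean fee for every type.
SELECT type,
       COUNT(*) as cnt,
       SUM(amount) as total_amount,
       AVG(fee) as avg_fee
FROM transactions
GROUP BY type

Result:
  deposit: 2 records, 7467.99 total amount, 9.23 avg fee
  fee: 2 records, 3271.53 total amount, 19.86 avg fee
  interest: 2 records, 5435.88 total amount, 11.99 avg fee
  withdrawal: 3 records, 10555.14 total amount, 19.67 avg fee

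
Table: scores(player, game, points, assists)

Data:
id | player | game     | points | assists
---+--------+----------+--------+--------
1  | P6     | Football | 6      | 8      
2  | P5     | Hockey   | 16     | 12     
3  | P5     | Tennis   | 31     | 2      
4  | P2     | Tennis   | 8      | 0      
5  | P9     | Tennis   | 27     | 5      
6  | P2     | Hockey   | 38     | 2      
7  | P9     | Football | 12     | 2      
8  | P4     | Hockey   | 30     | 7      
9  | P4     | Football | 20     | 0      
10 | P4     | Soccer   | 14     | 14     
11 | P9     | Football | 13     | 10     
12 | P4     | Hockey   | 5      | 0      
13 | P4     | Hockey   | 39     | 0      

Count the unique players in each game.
SELECT game, COUNT(DISTINCT player)
FROM scores
GROUP BY game

Result:
  Football: 3 distinct
  Hockey: 3 distinct
  Soccer: 1 distinct
  Tennis: 3 distinct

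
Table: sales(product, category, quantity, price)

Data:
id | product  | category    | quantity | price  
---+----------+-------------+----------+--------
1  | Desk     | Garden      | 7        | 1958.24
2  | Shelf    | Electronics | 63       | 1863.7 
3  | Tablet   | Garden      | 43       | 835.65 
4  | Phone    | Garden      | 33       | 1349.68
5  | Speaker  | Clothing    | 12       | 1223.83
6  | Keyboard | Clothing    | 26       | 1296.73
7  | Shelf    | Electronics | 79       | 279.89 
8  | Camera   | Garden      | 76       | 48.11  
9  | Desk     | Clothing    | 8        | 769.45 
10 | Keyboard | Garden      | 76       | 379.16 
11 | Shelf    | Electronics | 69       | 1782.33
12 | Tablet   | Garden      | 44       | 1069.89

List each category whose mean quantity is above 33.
SELECT category, AVG(quantity)
FROM sales
GROUP BY category
HAVING AVG(quantity) > 33

Result:
  Electronics: avg=70.33
  Garden: avg=46.50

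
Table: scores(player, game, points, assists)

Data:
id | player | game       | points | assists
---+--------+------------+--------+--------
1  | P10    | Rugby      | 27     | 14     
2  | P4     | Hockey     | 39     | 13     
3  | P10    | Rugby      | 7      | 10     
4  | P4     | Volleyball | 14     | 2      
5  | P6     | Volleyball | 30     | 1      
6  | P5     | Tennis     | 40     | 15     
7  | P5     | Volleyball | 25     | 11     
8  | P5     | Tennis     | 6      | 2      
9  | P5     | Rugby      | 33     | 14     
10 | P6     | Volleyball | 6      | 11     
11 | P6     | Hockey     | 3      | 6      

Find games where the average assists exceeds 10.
SELECT game, AVG(assists)
FROM scores
GROUP BY game
HAVING AVG(assists) > 10

Result:
  Rugby: avg=12.67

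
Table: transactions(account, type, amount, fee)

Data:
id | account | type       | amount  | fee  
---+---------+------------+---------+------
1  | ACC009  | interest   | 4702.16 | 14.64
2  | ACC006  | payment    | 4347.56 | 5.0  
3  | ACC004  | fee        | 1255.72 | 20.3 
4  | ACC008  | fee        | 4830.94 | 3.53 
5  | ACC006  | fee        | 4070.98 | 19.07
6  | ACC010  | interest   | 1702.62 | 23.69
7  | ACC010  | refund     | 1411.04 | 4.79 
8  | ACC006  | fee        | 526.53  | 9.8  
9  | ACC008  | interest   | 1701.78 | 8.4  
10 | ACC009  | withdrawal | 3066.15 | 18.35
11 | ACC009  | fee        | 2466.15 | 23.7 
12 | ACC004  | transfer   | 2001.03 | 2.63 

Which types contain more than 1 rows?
SELECT type, COUNT(*) as cnt
FROM transactions
GROUP BY type
HAVING COUNT(*) > 1

Result:
  fee: 5
  interest: 3

Note: HAVING filters groups after aggregation, WHERE filters rows before.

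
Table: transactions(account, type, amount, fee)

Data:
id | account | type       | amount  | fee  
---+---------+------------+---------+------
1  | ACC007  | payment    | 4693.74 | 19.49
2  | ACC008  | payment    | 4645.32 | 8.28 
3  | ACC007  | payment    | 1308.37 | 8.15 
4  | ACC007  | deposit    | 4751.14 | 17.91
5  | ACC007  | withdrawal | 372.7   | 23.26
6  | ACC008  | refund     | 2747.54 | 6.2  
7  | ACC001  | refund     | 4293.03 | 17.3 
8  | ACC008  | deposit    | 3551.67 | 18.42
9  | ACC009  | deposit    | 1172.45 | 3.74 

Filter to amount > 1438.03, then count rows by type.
SELECT type, COUNT(*)
FROM transactions
WHERE amount > 1438.03
GROUP BY type

Note: WHERE filters rows before grouping.

Result:
  deposit: 2
  payment: 2
  refund: 2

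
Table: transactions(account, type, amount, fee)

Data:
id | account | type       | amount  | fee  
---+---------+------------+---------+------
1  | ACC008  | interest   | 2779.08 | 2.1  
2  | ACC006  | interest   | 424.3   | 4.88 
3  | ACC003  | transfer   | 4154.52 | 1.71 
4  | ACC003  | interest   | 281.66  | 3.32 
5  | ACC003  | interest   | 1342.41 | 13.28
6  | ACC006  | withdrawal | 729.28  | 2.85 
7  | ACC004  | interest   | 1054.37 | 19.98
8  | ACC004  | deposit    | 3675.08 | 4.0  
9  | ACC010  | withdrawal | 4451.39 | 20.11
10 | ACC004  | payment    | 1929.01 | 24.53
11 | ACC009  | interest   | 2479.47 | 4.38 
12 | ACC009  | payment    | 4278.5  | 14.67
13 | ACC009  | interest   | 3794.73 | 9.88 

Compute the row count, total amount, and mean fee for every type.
SELECT type,
       COUNT(*) as cnt,
       SUM(amount) as total_amount,
       AVG(fee) as avg_fee
FROM transactions
GROUP BY type

Result:
  deposit: 1 records, 3675.08 total amount, 4.00 avg fee
  interest: 7 records, 12156.02 total amount, 8.26 avg fee
  payment: 2 records, 6207.51 total amount, 19.60 avg fee
  transfer: 1 records, 4154.52 total amount, 1.71 avg fee
  withdrawal: 2 records, 5180.67 total amount, 11.48 avg fee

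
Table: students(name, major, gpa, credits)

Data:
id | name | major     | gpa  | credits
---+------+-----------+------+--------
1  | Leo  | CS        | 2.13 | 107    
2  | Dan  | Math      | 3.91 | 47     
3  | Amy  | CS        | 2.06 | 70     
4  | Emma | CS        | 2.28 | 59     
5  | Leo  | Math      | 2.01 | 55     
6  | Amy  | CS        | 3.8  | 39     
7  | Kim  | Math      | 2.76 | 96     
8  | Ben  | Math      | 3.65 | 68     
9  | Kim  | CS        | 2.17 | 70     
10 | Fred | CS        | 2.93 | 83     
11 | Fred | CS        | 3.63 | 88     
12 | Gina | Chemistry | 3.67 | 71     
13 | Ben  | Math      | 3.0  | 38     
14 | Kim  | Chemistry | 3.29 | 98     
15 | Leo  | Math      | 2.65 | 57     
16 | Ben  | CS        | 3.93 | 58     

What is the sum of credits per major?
SELECT major, SUM(credits) as result
FROM students
GROUP BY major

Result:
  CS: 574
  Chemistry: 169
  Math: 361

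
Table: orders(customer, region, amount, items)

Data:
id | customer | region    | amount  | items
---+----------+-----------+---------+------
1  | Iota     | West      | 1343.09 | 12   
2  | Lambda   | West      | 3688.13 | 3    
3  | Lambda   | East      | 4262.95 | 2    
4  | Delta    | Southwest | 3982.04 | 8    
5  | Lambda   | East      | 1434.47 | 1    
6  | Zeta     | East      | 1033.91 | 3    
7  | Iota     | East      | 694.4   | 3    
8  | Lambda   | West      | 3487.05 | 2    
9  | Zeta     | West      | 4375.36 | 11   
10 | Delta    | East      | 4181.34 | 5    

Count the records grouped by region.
SELECT region, COUNT(*) as count
FROM orders
GROUP BY region

Result:
  East: 5
  Southwest: 1
  West: 4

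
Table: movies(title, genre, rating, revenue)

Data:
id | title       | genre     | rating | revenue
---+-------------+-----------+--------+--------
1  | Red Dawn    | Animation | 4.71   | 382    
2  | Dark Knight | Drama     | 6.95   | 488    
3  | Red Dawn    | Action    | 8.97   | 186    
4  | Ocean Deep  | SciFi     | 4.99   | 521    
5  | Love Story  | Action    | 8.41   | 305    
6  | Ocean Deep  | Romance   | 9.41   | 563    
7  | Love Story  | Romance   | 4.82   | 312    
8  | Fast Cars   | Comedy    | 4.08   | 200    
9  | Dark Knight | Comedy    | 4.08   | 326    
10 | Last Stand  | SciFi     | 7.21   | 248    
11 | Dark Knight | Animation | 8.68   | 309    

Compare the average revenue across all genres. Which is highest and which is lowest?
SELECT genre, AVG(revenue)
FROM movies
GROUP BY genre
ORDER BY AVG(revenue)

All groups:
  Action: 245.50
  Comedy: 263.00
  Animation: 345.50
  SciFi: 384.50
  Romance: 437.50
  Drama: 488.00

Highest: Drama (488.00)
Lowest: Action (245.50)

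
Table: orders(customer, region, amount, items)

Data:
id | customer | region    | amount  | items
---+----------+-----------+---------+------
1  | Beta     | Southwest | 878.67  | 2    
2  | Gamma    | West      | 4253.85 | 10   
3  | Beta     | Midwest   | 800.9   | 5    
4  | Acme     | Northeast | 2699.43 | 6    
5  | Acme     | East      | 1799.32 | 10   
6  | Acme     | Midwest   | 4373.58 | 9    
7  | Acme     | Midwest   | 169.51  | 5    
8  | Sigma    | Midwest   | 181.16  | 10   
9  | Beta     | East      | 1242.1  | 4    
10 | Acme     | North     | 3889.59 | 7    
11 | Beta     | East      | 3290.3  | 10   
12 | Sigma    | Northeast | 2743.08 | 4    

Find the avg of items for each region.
SELECT region, AVG(items) as result
FROM orders
GROUP BY region

Result:
  East: 8.00
  Midwest: 7.25
  North: 7.00
  Northeast: 5.00
  Southwest: 2.00
  West: 10.00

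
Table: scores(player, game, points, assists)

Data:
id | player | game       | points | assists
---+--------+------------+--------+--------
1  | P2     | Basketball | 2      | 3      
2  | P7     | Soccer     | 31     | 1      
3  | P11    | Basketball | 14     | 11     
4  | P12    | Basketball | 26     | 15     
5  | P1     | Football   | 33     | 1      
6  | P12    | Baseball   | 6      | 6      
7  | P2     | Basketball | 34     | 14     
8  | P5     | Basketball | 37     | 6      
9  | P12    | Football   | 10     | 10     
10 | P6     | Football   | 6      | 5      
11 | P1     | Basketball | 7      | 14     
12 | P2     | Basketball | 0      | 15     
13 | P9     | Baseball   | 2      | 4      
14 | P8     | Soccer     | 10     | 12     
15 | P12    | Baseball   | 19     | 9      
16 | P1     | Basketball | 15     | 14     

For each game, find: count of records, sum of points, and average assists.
SELECT game,
       COUNT(*) as cnt,
       SUM(points) as total_points,
       AVG(assists) as avg_assists
FROM scores
GROUP BY game

Result:
  Baseball: 3 records, 27 total points, 6.33 avg assists
  Basketball: 8 records, 135 total points, 11.50 avg assists
  Football: 3 records, 49 total points, 5.33 avg assists
  Soccer: 2 records, 41 total points, 6.50 avg assists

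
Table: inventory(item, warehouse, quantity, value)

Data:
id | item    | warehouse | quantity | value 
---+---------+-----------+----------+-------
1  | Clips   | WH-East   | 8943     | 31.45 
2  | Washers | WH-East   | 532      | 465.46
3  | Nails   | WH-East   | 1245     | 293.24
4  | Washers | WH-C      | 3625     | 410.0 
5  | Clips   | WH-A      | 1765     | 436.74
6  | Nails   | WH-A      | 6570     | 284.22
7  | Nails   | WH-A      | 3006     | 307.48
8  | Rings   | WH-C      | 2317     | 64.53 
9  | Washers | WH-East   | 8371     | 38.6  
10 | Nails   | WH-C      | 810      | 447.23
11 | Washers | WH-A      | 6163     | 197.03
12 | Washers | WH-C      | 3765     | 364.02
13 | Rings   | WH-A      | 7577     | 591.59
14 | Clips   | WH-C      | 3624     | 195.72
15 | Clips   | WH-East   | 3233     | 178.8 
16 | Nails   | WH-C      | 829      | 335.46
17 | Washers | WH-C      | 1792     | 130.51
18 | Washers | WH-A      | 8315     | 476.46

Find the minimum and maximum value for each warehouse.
SELECT warehouse, MIN(value), MAX(value)
FROM inventory
GROUP BY warehouse

Result:
  WH-A: min=197.03, max=591.59
  WH-C: min=64.53, max=447.23
  WH-East: min=31.45, max=465.46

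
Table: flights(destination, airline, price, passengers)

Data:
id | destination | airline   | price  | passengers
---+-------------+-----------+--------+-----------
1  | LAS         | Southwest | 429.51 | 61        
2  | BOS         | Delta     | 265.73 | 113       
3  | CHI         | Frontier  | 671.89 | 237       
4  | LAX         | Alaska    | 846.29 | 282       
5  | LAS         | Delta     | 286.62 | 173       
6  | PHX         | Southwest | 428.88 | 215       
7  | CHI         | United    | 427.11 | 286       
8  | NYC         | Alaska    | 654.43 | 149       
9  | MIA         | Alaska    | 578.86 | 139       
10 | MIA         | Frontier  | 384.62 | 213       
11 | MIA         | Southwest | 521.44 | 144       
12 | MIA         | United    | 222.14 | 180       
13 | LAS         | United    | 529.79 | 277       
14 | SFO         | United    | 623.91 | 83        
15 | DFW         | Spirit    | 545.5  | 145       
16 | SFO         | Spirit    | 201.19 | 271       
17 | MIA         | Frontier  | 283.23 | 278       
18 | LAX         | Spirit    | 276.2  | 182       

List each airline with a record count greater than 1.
SELECT airline, COUNT(*) as cnt
FROM flights
GROUP BY airline
HAVING COUNT(*) > 1

Result:
  Alaska: 3
  Delta: 2
  Frontier: 3
  Southwest: 3
  Spirit: 3
  United: 4

Note: HAVING filters groups after aggregation, WHERE filters rows before.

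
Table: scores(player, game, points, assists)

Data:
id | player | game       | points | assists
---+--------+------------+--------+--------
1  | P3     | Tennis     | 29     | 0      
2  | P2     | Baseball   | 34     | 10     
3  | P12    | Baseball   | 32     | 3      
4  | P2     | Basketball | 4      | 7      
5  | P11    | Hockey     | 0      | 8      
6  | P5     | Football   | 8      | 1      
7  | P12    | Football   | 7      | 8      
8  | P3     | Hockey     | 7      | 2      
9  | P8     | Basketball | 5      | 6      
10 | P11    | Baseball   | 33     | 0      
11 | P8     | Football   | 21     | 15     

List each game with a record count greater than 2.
SELECT game, COUNT(*) as cnt
FROM scores
GROUP BY game
HAVING COUNT(*) > 2

Result:
  Baseball: 3
  Football: 3

Note: HAVING filters groups after aggregation, WHERE filters rows before.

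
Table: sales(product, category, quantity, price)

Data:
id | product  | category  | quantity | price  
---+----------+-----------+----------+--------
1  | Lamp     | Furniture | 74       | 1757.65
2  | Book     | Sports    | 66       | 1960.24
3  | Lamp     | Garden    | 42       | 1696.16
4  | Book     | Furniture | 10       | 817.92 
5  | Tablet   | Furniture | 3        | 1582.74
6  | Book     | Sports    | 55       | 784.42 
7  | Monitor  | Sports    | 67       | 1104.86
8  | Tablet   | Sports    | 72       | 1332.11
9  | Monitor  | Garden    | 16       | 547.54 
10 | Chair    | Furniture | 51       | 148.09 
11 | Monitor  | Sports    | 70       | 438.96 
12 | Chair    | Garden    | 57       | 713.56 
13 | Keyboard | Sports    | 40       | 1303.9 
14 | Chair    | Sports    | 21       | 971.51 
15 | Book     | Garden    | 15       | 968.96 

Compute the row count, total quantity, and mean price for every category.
SELECT category,
       COUNT(*) as cnt,
       SUM(quantity) as total_quantity,
       AVG(price) as avg_price
FROM sales
GROUP BY category

Result:
  Furniture: 4 records, 138 total quantity, 1076.60 avg price
  Garden: 4 records, 130 total quantity, 981.56 avg price
  Sports: 7 records, 391 total quantity, 1128.00 avg price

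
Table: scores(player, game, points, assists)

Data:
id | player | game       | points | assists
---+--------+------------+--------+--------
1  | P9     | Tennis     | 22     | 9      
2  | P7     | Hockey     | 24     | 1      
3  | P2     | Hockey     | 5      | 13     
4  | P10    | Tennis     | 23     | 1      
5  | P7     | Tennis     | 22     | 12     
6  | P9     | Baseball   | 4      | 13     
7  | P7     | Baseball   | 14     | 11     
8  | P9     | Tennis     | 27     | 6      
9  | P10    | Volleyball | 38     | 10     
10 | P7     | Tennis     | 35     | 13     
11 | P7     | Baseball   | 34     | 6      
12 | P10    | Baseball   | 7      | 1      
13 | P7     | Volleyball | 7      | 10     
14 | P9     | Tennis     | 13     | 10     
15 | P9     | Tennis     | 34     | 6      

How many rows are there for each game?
SELECT game, COUNT(*) as count
FROM scores
GROUP BY game

Result:
  Baseball: 4
  Hockey: 2
  Tennis: 7
  Volleyball: 2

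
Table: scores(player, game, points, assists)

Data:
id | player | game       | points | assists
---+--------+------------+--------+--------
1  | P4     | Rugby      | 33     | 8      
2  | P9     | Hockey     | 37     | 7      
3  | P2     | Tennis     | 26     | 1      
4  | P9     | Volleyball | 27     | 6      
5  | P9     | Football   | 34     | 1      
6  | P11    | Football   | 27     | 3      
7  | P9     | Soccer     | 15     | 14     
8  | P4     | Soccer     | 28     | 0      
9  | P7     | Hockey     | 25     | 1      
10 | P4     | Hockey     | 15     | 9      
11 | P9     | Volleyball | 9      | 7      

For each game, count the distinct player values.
SELECT game, COUNT(DISTINCT player)
FROM scores
GROUP BY game

Result:
  Football: 2 distinct
  Hockey: 3 distinct
  Rugby: 1 distinct
  Soccer: 2 distinct
  Tennis: 1 distinct
  Volleyball: 1 distinct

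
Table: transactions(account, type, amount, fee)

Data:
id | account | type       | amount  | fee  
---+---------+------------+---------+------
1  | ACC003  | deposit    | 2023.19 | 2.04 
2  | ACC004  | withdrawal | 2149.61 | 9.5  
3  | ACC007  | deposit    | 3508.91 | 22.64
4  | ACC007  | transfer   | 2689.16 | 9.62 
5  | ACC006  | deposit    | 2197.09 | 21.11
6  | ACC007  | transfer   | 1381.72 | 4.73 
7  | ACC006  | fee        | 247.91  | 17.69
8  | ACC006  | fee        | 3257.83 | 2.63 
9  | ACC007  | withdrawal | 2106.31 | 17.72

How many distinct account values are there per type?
SELECT type, COUNT(DISTINCT account)
FROM transactions
GROUP BY type

Result:
  deposit: 3 distinct
  fee: 1 distinct
  transfer: 1 distinct
  withdrawal: 2 distinct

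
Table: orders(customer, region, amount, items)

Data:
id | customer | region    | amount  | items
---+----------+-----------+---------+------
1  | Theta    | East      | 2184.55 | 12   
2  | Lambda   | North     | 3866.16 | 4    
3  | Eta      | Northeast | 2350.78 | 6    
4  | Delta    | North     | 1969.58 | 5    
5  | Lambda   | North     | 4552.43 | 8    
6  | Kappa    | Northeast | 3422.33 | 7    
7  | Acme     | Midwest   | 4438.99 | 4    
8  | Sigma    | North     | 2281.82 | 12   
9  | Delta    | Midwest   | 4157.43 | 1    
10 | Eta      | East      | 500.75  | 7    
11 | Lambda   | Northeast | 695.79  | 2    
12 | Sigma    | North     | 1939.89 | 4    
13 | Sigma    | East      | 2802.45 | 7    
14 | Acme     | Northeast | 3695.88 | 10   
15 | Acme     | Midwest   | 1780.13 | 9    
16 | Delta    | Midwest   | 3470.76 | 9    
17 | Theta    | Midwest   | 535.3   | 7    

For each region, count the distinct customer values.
SELECT region, COUNT(DISTINCT customer)
FROM orders
GROUP BY region

Result:
  East: 3 distinct
  Midwest: 3 distinct
  North: 3 distinct
  Northeast: 4 distinct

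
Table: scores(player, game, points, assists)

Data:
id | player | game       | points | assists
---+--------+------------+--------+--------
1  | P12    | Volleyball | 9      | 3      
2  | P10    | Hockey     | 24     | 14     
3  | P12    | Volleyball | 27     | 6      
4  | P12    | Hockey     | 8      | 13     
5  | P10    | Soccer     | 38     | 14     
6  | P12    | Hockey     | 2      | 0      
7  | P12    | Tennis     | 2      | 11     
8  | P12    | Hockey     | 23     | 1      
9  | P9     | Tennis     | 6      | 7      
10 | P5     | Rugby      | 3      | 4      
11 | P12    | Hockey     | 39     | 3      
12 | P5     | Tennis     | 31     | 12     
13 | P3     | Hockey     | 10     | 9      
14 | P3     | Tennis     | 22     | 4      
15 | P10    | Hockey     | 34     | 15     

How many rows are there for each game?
SELECT game, COUNT(*) as count
FROM scores
GROUP BY game

Result:
  Hockey: 7
  Rugby: 1
  Soccer: 1
  Tennis: 4
  Volleyball: 2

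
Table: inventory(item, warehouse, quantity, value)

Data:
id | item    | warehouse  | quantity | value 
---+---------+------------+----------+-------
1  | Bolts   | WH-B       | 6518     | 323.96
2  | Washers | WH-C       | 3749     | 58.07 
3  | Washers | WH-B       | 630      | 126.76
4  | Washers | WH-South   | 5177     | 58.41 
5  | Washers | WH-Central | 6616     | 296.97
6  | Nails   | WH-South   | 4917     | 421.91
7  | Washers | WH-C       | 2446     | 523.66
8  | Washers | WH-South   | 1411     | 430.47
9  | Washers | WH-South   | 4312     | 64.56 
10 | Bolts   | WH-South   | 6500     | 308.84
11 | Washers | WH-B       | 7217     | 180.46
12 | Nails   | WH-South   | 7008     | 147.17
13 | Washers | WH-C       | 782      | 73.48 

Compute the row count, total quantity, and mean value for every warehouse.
SELECT warehouse,
       COUNT(*) as cnt,
       SUM(quantity) as total_quantity,
       AVG(value) as avg_value
FROM inventory
GROUP BY warehouse

Result:
  WH-B: 3 records, 14365 total quantity, 210.39 avg value
  WH-C: 3 records, 6977 total quantity, 218.40 avg value
  WH-Central: 1 records, 6616 total quantity, 296.97 avg value
  WH-South: 6 records, 29325 total quantity, 238.56 avg value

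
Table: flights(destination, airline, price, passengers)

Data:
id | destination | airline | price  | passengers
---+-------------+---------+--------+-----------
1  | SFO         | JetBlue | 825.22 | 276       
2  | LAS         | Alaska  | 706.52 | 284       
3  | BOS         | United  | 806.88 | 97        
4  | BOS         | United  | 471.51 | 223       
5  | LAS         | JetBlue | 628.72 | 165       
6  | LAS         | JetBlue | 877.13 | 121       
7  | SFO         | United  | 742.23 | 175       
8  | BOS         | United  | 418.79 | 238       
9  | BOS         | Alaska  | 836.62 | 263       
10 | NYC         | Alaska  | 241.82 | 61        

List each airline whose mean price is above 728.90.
SELECT airline, AVG(price)
FROM flights
GROUP BY airline
HAVING AVG(price) > 728.90

Result:
  JetBlue: avg=777.02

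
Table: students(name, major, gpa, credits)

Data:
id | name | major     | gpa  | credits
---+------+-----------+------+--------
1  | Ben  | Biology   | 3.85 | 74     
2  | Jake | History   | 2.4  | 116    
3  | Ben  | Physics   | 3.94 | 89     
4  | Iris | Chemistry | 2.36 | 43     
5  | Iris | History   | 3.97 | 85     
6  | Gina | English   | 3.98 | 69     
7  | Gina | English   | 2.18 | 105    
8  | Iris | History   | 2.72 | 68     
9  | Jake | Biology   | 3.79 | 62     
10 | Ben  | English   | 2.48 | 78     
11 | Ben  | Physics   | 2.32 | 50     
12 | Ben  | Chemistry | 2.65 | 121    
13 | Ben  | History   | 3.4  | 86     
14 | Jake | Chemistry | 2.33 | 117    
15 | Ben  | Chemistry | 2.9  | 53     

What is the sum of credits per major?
SELECT major, SUM(credits) as result
FROM students
GROUP BY major

Result:
  Biology: 136
  Chemistry: 334
  English: 252
  History: 355
  Physics: 139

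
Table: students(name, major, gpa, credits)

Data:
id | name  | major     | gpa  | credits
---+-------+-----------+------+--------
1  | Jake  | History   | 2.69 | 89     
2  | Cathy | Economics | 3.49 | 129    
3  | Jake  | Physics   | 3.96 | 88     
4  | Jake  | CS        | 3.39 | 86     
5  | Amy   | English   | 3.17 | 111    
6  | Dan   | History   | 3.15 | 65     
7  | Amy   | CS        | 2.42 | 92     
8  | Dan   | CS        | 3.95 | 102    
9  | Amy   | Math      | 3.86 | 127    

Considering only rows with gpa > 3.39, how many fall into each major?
SELECT major, COUNT(*)
FROM students
WHERE gpa > 3.39
GROUP BY major

Note: WHERE filters rows before grouping.

Result:
  CS: 1
  Economics: 1
  Math: 1
  Physics: 1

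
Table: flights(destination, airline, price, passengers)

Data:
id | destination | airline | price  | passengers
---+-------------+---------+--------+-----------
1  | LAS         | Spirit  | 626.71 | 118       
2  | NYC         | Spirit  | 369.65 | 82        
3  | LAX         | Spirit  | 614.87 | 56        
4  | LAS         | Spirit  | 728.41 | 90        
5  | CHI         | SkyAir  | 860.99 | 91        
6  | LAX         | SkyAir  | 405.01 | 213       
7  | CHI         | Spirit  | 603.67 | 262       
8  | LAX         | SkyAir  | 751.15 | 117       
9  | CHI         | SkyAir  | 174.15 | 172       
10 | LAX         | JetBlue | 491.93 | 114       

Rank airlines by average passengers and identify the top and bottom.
SELECT airline, AVG(passengers)
FROM flights
GROUP BY airline
ORDER BY AVG(passengers)

All groups:
  JetBlue: 114.00
  Spirit: 121.60
  SkyAir: 148.25

Highest: SkyAir (148.25)
Lowest: JetBlue (114.00)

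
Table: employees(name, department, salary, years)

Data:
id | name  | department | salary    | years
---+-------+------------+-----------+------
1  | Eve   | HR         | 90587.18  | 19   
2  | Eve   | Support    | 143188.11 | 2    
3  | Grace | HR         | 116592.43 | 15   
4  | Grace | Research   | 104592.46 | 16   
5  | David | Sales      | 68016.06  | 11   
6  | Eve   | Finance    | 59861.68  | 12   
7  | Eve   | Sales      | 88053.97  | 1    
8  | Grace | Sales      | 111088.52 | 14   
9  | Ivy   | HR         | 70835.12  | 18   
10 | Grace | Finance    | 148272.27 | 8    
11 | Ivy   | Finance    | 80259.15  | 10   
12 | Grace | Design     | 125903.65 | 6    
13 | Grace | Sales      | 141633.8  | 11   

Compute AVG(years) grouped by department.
SELECT department, AVG(years) as result
FROM employees
GROUP BY department

Result:
  Design: 6.00
  Finance: 10.00
  HR: 17.33
  Research: 16.00
  Sales: 9.25
  Support: 2.00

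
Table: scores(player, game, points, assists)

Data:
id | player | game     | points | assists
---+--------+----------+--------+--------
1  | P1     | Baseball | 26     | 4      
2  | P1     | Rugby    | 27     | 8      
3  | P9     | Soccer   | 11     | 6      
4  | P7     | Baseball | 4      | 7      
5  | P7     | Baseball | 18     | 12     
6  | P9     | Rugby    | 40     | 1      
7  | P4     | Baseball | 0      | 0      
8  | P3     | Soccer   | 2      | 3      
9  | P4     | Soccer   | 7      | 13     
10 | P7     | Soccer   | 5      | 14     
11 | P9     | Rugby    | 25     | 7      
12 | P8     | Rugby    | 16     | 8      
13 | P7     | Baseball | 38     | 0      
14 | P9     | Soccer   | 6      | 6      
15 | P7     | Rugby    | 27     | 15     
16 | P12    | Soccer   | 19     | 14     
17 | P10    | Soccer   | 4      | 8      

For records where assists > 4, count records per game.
SELECT game, COUNT(*)
FROM scores
WHERE assists > 4
GROUP BY game

Note: WHERE filters rows before grouping.

Result:
  Baseball: 2
  Rugby: 4
  Soccer: 6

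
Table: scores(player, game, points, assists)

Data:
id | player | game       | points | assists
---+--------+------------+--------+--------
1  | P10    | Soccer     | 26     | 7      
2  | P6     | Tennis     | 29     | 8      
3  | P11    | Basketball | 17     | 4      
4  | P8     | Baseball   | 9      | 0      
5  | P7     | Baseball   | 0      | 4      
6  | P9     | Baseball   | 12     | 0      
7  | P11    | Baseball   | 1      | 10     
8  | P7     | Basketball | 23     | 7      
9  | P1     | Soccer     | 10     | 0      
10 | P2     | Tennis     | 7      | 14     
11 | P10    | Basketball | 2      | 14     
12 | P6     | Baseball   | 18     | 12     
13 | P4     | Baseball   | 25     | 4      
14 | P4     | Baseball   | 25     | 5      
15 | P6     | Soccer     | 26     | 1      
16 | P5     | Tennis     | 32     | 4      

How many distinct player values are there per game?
SELECT game, COUNT(DISTINCT player)
FROM scores
GROUP BY game

Result:
  Baseball: 6 distinct
  Basketball: 3 distinct
  Soccer: 3 distinct
  Tennis: 3 distinct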